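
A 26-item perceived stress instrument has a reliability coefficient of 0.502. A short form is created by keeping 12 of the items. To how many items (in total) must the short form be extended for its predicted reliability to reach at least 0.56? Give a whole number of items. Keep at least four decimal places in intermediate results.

33

Short-form reliability: n = 12/26 = 0.4615; r_12 = n·r/(1+(n−1)r) ≈ 0.3175
Then solve for n' with r_old = 0.3175, r_target = 0.56: n' = 0.56(1 − 0.3175)/[0.3175(1 − 0.56)] = 2.7359
Total items = 2.7359 × 12 = 32.83, rounded up to 33.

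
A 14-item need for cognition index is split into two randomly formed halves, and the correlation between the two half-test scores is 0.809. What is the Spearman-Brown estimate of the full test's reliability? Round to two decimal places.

0.89

The full test is twice the length of either half (n = 2).
r_full = 2r_hh / (1 + r_hh) = 2 × 0.809 / (1 + 0.809)
r_full = 1.6180 / 1.8090 ≈ 0.8944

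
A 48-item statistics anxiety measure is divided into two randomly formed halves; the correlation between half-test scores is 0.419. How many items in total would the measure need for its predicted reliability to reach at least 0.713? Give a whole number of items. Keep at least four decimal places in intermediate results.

83

Corrected full-test reliability: r_full = 2 × 0.419 / (1 + 0.419) ≈ 0.5906
n = r_tgt(1 − r_full) / [r_full(1 − r_tgt)] = 0.713 × 0.4094 / (0.5906 × 0.287) ≈ 1.7221
Items = 1.7221 × 48 ≈ 82.66 → 83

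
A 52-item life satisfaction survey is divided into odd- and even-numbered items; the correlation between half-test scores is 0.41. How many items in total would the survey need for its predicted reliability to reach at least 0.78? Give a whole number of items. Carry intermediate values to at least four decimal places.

r_full = 2(0.41)/(1 + 0.41) = 0.5816
n = r_tgt(1 − r_full) / [r_full(1 − r_tgt)] = 0.78 × 0.4184 / (0.5816 × 0.22) ≈ 2.5506
Required items = 2.5506 × 52 = 132.63, so 133 items.

133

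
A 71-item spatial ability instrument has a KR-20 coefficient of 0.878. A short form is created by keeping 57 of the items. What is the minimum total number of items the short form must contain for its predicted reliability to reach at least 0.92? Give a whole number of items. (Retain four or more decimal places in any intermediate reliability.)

114

First, r for the 57-item form: n = 57/71 = 0.8028, so r_57 = 0.8028·0.878/(1 + (0.8028 − 1)·0.878) = 0.8525
Then solve for n' with r_old = 0.8525, r_target = 0.92: n' = 0.92(1 − 0.8525)/[0.8525(1 − 0.92)] = 1.9897
Items = 1.9897 × 57 ≈ 113.41 → 114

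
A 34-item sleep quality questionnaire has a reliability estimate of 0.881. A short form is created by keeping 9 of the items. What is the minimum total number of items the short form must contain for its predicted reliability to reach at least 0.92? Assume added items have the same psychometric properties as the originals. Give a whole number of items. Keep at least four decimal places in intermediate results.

53

Short-form reliability: n = 9/34 = 0.2647; r_9 = n·r/(1+(n−1)r) ≈ 0.6621
Then solve for n' with r_old = 0.6621, r_target = 0.92: n' = 0.92(1 − 0.6621)/[0.6621(1 − 0.92)] = 5.8690
Items = 5.8690 × 9 ≈ 52.82 → 53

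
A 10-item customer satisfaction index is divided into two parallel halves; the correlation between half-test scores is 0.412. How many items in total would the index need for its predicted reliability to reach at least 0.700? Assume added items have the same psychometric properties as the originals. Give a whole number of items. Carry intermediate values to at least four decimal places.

Corrected full-test reliability: r_full = 2 × 0.412 / (1 + 0.412) ≈ 0.5836
n = r_tgt(1 − r_full) / [r_full(1 − r_tgt)] = 0.700 × 0.4164 / (0.5836 × 0.300) ≈ 1.6648
Items = 1.6648 × 10 ≈ 16.65 → 17

17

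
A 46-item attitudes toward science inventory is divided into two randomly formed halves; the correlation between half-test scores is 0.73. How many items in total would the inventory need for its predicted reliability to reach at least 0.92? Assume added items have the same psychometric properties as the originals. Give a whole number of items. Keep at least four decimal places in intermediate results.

r_full = 2(0.73)/(1 + 0.73) = 0.8439
Solve Spearman-Brown for n: n = 0.92(1 − 0.8439) / [0.8439(1 − 0.92)] = 2.1272
Items = 2.1272 × 46 ≈ 97.85 → 98

98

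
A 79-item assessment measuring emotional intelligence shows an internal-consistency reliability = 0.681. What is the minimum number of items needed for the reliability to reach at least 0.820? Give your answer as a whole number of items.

169

n = 0.820(1 − 0.681) / [0.681(1 − 0.820)]
  = 0.261580 / 0.122580 = 2.1340
So the test needs 2.1340 × 79 ≈ 168.59 items; rounding up, 169.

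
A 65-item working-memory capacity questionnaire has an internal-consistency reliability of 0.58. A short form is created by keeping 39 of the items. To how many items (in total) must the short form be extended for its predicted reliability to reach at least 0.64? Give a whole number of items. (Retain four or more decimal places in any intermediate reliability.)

First, r for the 39-item form: n = 39/65 = 0.6000, so r_39 = 0.6000·0.58/(1 + (0.6000 − 1)·0.58) = 0.4531
Length factor from the short form to reach 0.64: n' = 0.64(1 − 0.4531) / [0.4531(1 − 0.64)] ≈ 2.1458
Total items = 2.1458 × 39 = 83.69, rounded up to 84.

84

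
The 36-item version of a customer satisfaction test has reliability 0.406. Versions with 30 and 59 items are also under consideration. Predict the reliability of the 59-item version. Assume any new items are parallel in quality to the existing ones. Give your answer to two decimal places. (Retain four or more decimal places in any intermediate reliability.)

The 30-item form is not needed; work directly from the 36-item form with n = 59/36 = 1.6389.
r_{59} = n·r / (1 + (n − 1)·r) = 0.6654 / 1.2594 ≈ 0.5283

0.53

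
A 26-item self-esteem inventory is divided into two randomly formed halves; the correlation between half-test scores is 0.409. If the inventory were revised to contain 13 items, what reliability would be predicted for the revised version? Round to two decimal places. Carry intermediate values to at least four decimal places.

First correct the split-half correlation to full-test reliability: r_full = 2 × 0.409 / (1 + 0.409) ≈ 0.5806
Then adjust to 13 items: n = 13/26 = 0.5000
r_new = n·r_full / (1 + (n − 1)·r_full) = 0.2903 / 0.7097 ≈ 0.4090

0.41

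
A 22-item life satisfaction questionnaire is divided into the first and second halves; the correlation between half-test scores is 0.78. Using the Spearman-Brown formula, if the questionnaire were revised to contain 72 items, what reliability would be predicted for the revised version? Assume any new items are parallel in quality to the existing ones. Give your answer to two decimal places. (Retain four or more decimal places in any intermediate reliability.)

First correct the split-half correlation to full-test reliability: r_full = 2 × 0.78 / (1 + 0.78) ≈ 0.8764
Then adjust to 72 items: n = 72/22 = 3.2727
r_new = n·r_full / (1 + (n − 1)·r_full) = 2.8682 / 2.9918 ≈ 0.9587

0.96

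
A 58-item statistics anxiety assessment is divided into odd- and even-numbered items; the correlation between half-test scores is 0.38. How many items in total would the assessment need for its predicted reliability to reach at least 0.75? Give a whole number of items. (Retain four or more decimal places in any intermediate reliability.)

142

Corrected full-test reliability: r_full = 2 × 0.38 / (1 + 0.38) ≈ 0.5507
n = r_tgt(1 − r_full) / [r_full(1 − r_tgt)] = 0.75 × 0.4493 / (0.5507 × 0.25) ≈ 2.4476
Items = 2.4476 × 58 ≈ 141.96 → 142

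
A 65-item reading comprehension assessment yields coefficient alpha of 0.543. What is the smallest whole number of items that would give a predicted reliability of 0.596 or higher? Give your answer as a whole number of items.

81

n = 0.596 × (1 − 0.543) / [ 0.543 × (1 − 0.596) ]
n = 0.272372 / 0.219372 ≈ 1.2416
1.2416 × 65 = 80.70 → 81 items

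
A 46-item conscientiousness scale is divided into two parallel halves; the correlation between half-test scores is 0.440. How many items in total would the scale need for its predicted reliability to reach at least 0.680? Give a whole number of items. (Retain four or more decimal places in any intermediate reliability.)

63

Corrected full-test reliability: r_full = 2 × 0.440 / (1 + 0.440) ≈ 0.6111
n = r_tgt(1 − r_full) / [r_full(1 − r_tgt)] = 0.680 × 0.3889 / (0.6111 × 0.320) ≈ 1.3523
Items = 1.3523 × 46 ≈ 62.21 → 63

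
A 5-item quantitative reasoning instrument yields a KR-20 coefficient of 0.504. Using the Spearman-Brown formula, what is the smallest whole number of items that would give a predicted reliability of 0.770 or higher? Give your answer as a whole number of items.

Invert Spearman-Brown to solve for n:
n = r_target (1 − r_old) / [ r_old (1 − r_target) ]
n = [0.770 × 0.496] / [0.504 × 0.230]
n = 0.381920 / 0.115920 ≈ 3.2947
3.2947 × 5 = 16.47 → 17 items

17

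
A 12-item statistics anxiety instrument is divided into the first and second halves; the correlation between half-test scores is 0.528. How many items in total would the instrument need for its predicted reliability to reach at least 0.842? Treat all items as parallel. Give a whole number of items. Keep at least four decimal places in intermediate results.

29

Corrected full-test reliability: r_full = 2 × 0.528 / (1 + 0.528) ≈ 0.6911
n = r_tgt(1 − r_full) / [r_full(1 − r_tgt)] = 0.842 × 0.3089 / (0.6911 × 0.158) ≈ 2.3819
Items = 2.3819 × 12 ≈ 28.58 → 29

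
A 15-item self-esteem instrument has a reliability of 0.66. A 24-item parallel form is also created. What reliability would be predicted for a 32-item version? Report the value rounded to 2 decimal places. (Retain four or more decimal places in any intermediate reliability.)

The 24-item form is not needed; work directly from the 15-item form with n = 32/15 = 2.1333.
r_{32} = n·r / (1 + (n − 1)·r) = 1.4080 / 1.7480 ≈ 0.8055

0.81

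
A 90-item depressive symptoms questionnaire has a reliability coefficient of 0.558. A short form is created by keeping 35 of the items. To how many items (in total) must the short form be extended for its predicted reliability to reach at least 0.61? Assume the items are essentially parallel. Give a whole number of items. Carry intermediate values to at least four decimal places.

112

First, r for the 35-item form: n = 35/90 = 0.3889, so r_35 = 0.3889·0.558/(1 + (0.3889 − 1)·0.558) = 0.3293
Length factor from the short form to reach 0.61: n' = 0.61(1 − 0.3293) / [0.3293(1 − 0.61)] ≈ 3.1857
Total items = 3.1857 × 35 = 111.50, rounded up to 112.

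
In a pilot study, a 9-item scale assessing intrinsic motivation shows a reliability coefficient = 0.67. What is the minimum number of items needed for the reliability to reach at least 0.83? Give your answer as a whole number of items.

Invert Spearman-Brown to solve for n:
n = r*(1 − r) / [ r (1 − r*) ]
n = [0.83 × 0.33] / [0.67 × 0.17]
n = 0.2739 / 0.1139 ≈ 2.4047
Items needed = n × 9 = 2.4047 × 9 ≈ 21.64 → round up to 22

22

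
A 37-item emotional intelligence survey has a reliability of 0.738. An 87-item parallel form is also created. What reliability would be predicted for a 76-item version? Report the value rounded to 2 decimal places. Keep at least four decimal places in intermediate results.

Only the ratio of lengths matters: n = 76/37 = 2.0541
r_{76} = n·r / (1 + (n − 1)·r) = 1.5159 / 1.7779 ≈ 0.8526

0.85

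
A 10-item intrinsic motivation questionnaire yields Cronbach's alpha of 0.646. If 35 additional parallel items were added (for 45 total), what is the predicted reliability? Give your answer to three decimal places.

Length ratio n = 45/10 = 4.5
By Spearman-Brown, r_new = n r / (1 + (n − 1) r).
r_new = (4.5 × 0.646) / (1 + (4.5 − 1) × 0.646)
     = 2.9070 / 3.2610 = 0.8914

0.891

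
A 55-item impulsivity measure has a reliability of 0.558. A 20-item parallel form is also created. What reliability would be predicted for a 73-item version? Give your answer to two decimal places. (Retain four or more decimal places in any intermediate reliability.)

0.63

Only the ratio of lengths matters: n = 73/55 = 1.3273
r_{73} = n·r / (1 + (n − 1)·r) = 0.7406 / 1.1826 ≈ 0.6262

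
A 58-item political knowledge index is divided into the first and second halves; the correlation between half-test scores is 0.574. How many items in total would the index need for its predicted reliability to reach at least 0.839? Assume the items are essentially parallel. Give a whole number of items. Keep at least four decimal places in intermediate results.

r_full = 2(0.574)/(1 + 0.574) = 0.7294
Solve Spearman-Brown for n: n = 0.839(1 − 0.7294) / [0.7294(1 − 0.839)] = 1.9333
Required items = 1.9333 × 58 = 112.13, so 113 items.

113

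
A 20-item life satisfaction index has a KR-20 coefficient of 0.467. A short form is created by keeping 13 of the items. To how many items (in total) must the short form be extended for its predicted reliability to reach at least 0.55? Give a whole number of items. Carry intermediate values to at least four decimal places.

First, r for the 13-item form: n = 13/20 = 0.6500, so r_13 = 0.6500·0.467/(1 + (0.6500 − 1)·0.467) = 0.3629
Length factor from the short form to reach 0.55: n' = 0.55(1 − 0.3629) / [0.3629(1 − 0.55)] ≈ 2.1457
Total items = 2.1457 × 13 = 27.89, rounded up to 28.

28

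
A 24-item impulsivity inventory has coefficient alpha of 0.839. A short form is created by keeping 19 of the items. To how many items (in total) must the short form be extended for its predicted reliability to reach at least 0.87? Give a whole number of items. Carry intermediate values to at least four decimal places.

31

Short-form reliability: n = 19/24 = 0.7917; r_19 = n·r/(1+(n−1)r) ≈ 0.8049
Length factor from the short form to reach 0.87: n' = 0.87(1 − 0.8049) / [0.8049(1 − 0.87)] ≈ 1.6222
Total items = 1.6222 × 19 = 30.82, rounded up to 31.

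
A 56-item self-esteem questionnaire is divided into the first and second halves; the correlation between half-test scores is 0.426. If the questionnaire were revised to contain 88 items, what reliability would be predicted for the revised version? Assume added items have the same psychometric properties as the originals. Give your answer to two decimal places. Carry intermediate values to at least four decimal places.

0.70

Full-test reliability from the split-half r: r_full = 2(0.426)/(1 + 0.426) = 0.5975
Length factor from 56 to 88 items: n = 88/56 = 1.5714
r_new = n·r_full / (1 + (n − 1)·r_full) = 0.9389 / 1.3414 ≈ 0.6999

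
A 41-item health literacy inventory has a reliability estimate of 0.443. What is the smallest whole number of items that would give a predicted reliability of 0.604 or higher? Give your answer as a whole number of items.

Spearman-Brown solved for the length factor n:
n = r_target (1 − r_old) / [ r_old (1 − r_target) ]
n = [0.604 × 0.557] / [0.443 × 0.396]
n = 0.336428 / 0.175428 ≈ 1.9178
So the test needs 1.9178 × 41 ≈ 78.63 items; rounding up, 79.

79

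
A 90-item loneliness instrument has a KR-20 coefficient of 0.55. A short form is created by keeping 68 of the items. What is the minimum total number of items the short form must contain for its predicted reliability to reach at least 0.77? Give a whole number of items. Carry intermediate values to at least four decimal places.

Short-form reliability: n = 68/90 = 0.7556; r_68 = n·r/(1+(n−1)r) ≈ 0.4801
Length factor from the short form to reach 0.77: n' = 0.77(1 − 0.4801) / [0.4801(1 − 0.77)] ≈ 3.6254
Items = 3.6254 × 68 ≈ 246.53 → 247

247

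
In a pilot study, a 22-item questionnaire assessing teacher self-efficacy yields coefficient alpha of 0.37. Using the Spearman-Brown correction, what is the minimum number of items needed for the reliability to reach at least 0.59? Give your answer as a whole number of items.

54

Rearranging the Spearman-Brown formula for n,
n = r_target (1 − r_old) / [ r_old (1 − r_target) ]
n = 0.59 × (1 − 0.37) / [ 0.37 × (1 − 0.59) ]
n = 0.3717 / 0.1517 ≈ 2.4502
2.4502 × 22 = 53.90 → 54 items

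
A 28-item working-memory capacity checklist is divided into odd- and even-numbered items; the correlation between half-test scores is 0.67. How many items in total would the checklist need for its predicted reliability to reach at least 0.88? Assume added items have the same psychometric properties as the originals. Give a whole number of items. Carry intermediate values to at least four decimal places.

Corrected full-test reliability: r_full = 2 × 0.67 / (1 + 0.67) ≈ 0.8024
n = r_tgt(1 − r_full) / [r_full(1 − r_tgt)] = 0.88 × 0.1976 / (0.8024 × 0.12) ≈ 1.8059
Required items = 1.8059 × 28 = 50.57, so 51 items.

51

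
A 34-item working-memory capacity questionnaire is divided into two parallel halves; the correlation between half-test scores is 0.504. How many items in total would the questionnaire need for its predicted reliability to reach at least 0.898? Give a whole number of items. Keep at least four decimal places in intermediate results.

148

Corrected full-test reliability: r_full = 2 × 0.504 / (1 + 0.504) ≈ 0.6702
Solve Spearman-Brown for n: n = 0.898(1 − 0.6702) / [0.6702(1 − 0.898)] = 4.3323
Required items = 4.3323 × 34 = 147.30, so 148 items.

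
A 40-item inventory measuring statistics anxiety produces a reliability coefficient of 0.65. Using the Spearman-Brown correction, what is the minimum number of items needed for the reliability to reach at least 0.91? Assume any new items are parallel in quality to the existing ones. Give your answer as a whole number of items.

n = 0.91(1 − 0.65) / [0.65(1 − 0.91)]
n = 0.3185 / 0.0585 ≈ 5.4444
So the test needs 5.4444 × 40 ≈ 217.78 items; rounding up, 218.

218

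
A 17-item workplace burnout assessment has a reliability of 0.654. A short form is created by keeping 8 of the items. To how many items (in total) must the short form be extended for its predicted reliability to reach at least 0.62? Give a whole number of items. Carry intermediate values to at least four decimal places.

Short-form reliability: n = 8/17 = 0.4706; r_8 = n·r/(1+(n−1)r) ≈ 0.4708
Length factor from the short form to reach 0.62: n' = 0.62(1 − 0.4708) / [0.4708(1 − 0.62)] ≈ 1.8340
Total items = 1.8340 × 8 = 14.67, rounded up to 15.

15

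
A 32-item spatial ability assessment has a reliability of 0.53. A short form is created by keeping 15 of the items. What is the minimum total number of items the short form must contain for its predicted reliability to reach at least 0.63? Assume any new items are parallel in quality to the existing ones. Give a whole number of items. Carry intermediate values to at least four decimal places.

Short-form reliability: n = 15/32 = 0.4688; r_15 = n·r/(1+(n−1)r) ≈ 0.3458
Length factor from the short form to reach 0.63: n' = 0.63(1 − 0.3458) / [0.3458(1 − 0.63)] ≈ 3.2212
Items = 3.2212 × 15 ≈ 48.32 → 49

49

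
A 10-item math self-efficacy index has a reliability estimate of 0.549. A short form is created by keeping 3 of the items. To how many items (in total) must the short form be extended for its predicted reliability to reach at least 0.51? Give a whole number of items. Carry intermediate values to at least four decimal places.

Short-form reliability: n = 3/10 = 0.3000; r_3 = n·r/(1+(n−1)r) ≈ 0.2675
Length factor from the short form to reach 0.51: n' = 0.51(1 − 0.2675) / [0.2675(1 − 0.51)] ≈ 2.8501
Total items = 2.8501 × 3 = 8.55, rounded up to 9.

9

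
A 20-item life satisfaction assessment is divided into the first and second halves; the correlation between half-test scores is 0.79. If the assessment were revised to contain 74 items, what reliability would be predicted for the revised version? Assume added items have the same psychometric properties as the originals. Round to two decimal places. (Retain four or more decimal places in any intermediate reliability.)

0.97

Spearman-Brown correction (n = 2): r_full = 2·0.79/(1 + 0.79) = 0.8827
Then adjust to 74 items: n = 74/20 = 3.7000
r_new = n·r_full / (1 + (n − 1)·r_full) = 3.2660 / 3.3833 ≈ 0.9653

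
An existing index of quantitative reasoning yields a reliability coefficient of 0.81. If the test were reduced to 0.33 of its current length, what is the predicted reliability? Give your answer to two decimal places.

0.58

By Spearman-Brown, r_new = n r / (1 + (n − 1) r).
r_new = 0.33·0.81 / [1 + (0.33 − 1)·0.81]
     = 0.2673 / 0.4573 = 0.5845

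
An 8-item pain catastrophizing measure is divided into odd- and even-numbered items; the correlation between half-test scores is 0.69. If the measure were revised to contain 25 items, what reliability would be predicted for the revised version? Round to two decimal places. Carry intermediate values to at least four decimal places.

0.93

Spearman-Brown correction (n = 2): r_full = 2·0.69/(1 + 0.69) = 0.8166
Length factor from 8 to 25 items: n = 25/8 = 3.1250
r_new = n·r_full / (1 + (n − 1)·r_full) = 2.5519 / 2.7353 ≈ 0.9330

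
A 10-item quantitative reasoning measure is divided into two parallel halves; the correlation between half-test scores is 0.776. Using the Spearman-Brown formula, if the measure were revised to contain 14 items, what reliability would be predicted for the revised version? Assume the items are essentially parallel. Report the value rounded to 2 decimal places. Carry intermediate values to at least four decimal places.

0.91

First correct the split-half correlation to full-test reliability: r_full = 2 × 0.776 / (1 + 0.776) ≈ 0.8739
Then adjust to 14 items: n = 14/10 = 1.4000
r_new = n·r_full / (1 + (n − 1)·r_full) = 1.2235 / 1.3496 ≈ 0.9066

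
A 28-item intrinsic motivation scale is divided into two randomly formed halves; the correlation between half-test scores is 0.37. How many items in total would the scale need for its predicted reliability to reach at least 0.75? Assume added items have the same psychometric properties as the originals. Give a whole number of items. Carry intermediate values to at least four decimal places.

72

Corrected full-test reliability: r_full = 2 × 0.37 / (1 + 0.37) ≈ 0.5401
Solve Spearman-Brown for n: n = 0.75(1 − 0.5401) / [0.5401(1 − 0.75)] = 2.5545
Items = 2.5545 × 28 ≈ 71.53 → 72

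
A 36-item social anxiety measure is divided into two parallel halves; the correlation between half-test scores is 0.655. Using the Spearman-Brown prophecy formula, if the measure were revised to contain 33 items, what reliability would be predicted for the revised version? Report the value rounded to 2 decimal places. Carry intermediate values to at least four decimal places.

Full-test reliability from the split-half r: r_full = 2(0.655)/(1 + 0.655) = 0.7915
Length factor from 36 to 33 items: n = 33/36 = 0.9167
r_new = n·r_full / (1 + (n − 1)·r_full) = 0.7256 / 0.9341 ≈ 0.7768

0.78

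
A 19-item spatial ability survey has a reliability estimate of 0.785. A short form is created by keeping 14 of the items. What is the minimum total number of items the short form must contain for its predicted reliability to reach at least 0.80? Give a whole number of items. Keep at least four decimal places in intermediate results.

First, r for the 14-item form: n = 14/19 = 0.7368, so r_14 = 0.7368·0.785/(1 + (0.7368 − 1)·0.785) = 0.7290
Then solve for n' with r_old = 0.7290, r_target = 0.80: n' = 0.80(1 − 0.7290)/[0.7290(1 − 0.80)] = 1.4870
Total items = 1.4870 × 14 = 20.82, rounded up to 21.

21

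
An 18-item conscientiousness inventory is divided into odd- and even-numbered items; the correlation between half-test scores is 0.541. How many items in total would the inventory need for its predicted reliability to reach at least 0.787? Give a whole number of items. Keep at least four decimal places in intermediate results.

29

Corrected full-test reliability: r_full = 2 × 0.541 / (1 + 0.541) ≈ 0.7021
Solve Spearman-Brown for n: n = 0.787(1 − 0.7021) / [0.7021(1 − 0.787)] = 1.5677
Required items = 1.5677 × 18 = 28.22, so 29 items.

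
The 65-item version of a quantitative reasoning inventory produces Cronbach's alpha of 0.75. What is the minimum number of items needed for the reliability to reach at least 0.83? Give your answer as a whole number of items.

106

n = 0.83 × (1 − 0.75) / [ 0.75 × (1 − 0.83) ]
n = 0.2075 / 0.1275 ≈ 1.6275
So the test needs 1.6275 × 65 ≈ 105.79 items; rounding up, 106.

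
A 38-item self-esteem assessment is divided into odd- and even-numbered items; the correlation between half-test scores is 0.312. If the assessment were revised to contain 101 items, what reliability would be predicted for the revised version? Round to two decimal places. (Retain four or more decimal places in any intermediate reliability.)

0.71

Spearman-Brown correction (n = 2): r_full = 2·0.312/(1 + 0.312) = 0.4756
Length factor from 38 to 101 items: n = 101/38 = 2.6579
r_new = n·r_full / (1 + (n − 1)·r_full) = 1.2641 / 1.7885 ≈ 0.7068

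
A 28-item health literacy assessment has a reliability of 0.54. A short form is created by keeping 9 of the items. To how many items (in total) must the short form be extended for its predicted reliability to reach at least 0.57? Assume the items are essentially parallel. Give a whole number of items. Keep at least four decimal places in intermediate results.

First, r for the 9-item form: n = 9/28 = 0.3214, so r_9 = 0.3214·0.54/(1 + (0.3214 − 1)·0.54) = 0.2739
Then solve for n' with r_old = 0.2739, r_target = 0.57: n' = 0.57(1 − 0.2739)/[0.2739(1 − 0.57)] = 3.5141
Total items = 3.5141 × 9 = 31.63, rounded up to 32.

32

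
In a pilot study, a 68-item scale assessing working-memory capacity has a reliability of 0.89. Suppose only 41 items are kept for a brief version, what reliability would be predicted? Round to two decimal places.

0.83

The new length is 41/68 = 0.6029 times the old.
r_new = (0.6029 × 0.89) / (1 + (0.6029 − 1) × 0.89)
r_new = 0.5366 / 0.6466 ≈ 0.8299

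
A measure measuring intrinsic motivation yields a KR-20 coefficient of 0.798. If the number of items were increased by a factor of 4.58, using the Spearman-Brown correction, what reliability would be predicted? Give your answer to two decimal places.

r_new = 4.58·0.798 / [1 + (4.58 − 1)·0.798]
     = 3.6548 / 3.8568 = 0.9476

0.95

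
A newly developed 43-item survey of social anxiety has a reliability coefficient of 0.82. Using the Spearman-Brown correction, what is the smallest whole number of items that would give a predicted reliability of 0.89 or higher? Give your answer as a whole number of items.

77

n = [0.89 × 0.18] / [0.82 × 0.11]
n = 0.1602 / 0.0902 ≈ 1.7761
Items needed = n × 43 = 1.7761 × 43 ≈ 76.37 → round up to 77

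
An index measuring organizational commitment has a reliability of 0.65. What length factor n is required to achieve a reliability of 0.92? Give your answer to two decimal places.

6.19

Rearranging the Spearman-Brown formula for n,
n = r*(1 − r) / [ r (1 − r*) ]
n = 0.92 × (1 − 0.65) / [ 0.65 × (1 − 0.92) ]
  = 0.3220 / 0.0520 = 6.1923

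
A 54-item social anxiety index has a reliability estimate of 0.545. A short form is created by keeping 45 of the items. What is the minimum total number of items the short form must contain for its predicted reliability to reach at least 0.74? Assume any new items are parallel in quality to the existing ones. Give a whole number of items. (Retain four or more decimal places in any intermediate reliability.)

First, r for the 45-item form: n = 45/54 = 0.8333, so r_45 = 0.8333·0.545/(1 + (0.8333 − 1)·0.545) = 0.4995
Then solve for n' with r_old = 0.4995, r_target = 0.74: n' = 0.74(1 − 0.4995)/[0.4995(1 − 0.74)] = 2.8519
Total items = 2.8519 × 45 = 128.34, rounded up to 129.

129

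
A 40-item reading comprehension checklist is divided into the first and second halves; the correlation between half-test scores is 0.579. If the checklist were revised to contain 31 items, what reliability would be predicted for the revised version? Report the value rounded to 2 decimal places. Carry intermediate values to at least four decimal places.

Full-test reliability from the split-half r: r_full = 2(0.579)/(1 + 0.579) = 0.7334
Length factor from 40 to 31 items: n = 31/40 = 0.7750
r_new = n·r_full / (1 + (n − 1)·r_full) = 0.5684 / 0.8350 ≈ 0.6807

0.68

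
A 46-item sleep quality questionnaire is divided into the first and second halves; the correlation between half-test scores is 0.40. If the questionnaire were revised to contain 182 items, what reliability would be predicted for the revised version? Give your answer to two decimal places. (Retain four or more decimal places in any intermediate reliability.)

First correct the split-half correlation to full-test reliability: r_full = 2 × 0.40 / (1 + 0.40) ≈ 0.5714
Then adjust to 182 items: n = 182/46 = 3.9565
r_new = n·r_full / (1 + (n − 1)·r_full) = 2.2607 / 2.6893 ≈ 0.8406

0.84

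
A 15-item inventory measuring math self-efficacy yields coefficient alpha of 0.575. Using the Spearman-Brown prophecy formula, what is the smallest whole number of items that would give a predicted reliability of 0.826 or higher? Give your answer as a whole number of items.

53

Rearranging the Spearman-Brown formula for n,
n = r_target (1 − r_old) / [ r_old (1 − r_target) ]
n = [0.826 × 0.425] / [0.575 × 0.174]
n = 0.351050 / 0.100050 ≈ 3.5087
Items needed = n × 15 = 3.5087 × 15 ≈ 52.63 → round up to 53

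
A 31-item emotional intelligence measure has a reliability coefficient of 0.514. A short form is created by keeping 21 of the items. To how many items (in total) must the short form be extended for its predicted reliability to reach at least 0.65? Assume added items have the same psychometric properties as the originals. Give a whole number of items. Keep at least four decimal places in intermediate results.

Short-form reliability: n = 21/31 = 0.6774; r_21 = n·r/(1+(n−1)r) ≈ 0.4174
Then solve for n' with r_old = 0.4174, r_target = 0.65: n' = 0.65(1 − 0.4174)/[0.4174(1 − 0.65)] = 2.5922
Items = 2.5922 × 21 ≈ 54.44 → 55

55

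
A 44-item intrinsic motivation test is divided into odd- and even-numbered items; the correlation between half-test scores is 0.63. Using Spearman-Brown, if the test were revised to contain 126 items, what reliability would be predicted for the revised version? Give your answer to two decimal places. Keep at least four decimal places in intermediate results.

0.91

Full-test reliability from the split-half r: r_full = 2(0.63)/(1 + 0.63) = 0.7730
Then adjust to 126 items: n = 126/44 = 2.8636
r_new = n·r_full / (1 + (n − 1)·r_full) = 2.2136 / 2.4406 ≈ 0.9070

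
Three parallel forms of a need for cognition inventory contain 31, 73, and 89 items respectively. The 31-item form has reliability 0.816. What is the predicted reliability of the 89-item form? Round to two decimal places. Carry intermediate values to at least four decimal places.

0.93

Only the ratio of lengths matters: n = 89/31 = 2.8710
r_{89} = n·r / (1 + (n − 1)·r) = 2.3427 / 2.5267 ≈ 0.9272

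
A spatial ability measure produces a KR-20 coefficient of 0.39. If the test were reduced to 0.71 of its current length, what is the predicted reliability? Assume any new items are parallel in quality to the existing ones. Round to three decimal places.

0.312

Apply the Spearman-Brown prophecy formula, r' = nr / [1 + (n − 1)r]:
r_new = (0.71 × 0.39) / (1 + (0.71 − 1) × 0.39)
     = 0.2769 / 0.8869 = 0.3122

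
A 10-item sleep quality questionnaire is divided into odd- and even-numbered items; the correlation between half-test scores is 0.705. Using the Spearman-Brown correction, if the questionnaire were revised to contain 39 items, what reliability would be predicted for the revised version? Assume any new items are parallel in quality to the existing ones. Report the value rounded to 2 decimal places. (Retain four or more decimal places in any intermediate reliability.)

Full-test reliability from the split-half r: r_full = 2(0.705)/(1 + 0.705) = 0.8270
Length factor from 10 to 39 items: n = 39/10 = 3.9000
r_new = n·r_full / (1 + (n − 1)·r_full) = 3.2253 / 3.3983 ≈ 0.9491

0.95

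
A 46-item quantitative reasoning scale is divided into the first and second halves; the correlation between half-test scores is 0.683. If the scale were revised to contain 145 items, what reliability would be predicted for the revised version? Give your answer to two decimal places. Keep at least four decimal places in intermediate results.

Full-test reliability from the split-half r: r_full = 2(0.683)/(1 + 0.683) = 0.8116
Length factor from 46 to 145 items: n = 145/46 = 3.1522
r_new = n·r_full / (1 + (n − 1)·r_full) = 2.5583 / 2.7467 ≈ 0.9314

0.93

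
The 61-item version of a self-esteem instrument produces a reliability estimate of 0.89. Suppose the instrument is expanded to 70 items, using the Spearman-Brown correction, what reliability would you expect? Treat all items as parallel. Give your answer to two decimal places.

0.90

n = 70/61 = 1.1475
r_new = 1.1475·0.89 / [1 + (1.1475 − 1)·0.89]
r_new = 1.0213 / 1.1313 ≈ 0.9028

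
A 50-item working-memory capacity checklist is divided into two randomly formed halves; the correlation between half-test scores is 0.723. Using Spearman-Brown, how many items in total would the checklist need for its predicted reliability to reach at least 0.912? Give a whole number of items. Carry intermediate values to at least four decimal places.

r_full = 2(0.723)/(1 + 0.723) = 0.8392
Solve Spearman-Brown for n: n = 0.912(1 − 0.8392) / [0.8392(1 − 0.912)] = 1.9858
Items = 1.9858 × 50 ≈ 99.29 → 100

100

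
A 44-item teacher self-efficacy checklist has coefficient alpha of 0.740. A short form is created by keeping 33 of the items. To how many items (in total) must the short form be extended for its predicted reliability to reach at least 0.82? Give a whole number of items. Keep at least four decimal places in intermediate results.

71

First, r for the 33-item form: n = 33/44 = 0.7500, so r_33 = 0.7500·0.740/(1 + (0.7500 − 1)·0.740) = 0.6810
Length factor from the short form to reach 0.82: n' = 0.82(1 − 0.6810) / [0.6810(1 − 0.82)] ≈ 2.1340
Items = 2.1340 × 33 ≈ 70.42 → 71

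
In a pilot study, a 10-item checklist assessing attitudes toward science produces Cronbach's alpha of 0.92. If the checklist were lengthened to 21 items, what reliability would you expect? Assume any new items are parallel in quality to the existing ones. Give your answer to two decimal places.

0.96

n = 21/10 = 2.1
Spearman-Brown: r_new = n·r / (1 + (n − 1)·r)
r_new = 2.1·0.92 / [1 + (2.1 − 1)·0.92]
r_new = 1.9320 / 2.0120 ≈ 0.9602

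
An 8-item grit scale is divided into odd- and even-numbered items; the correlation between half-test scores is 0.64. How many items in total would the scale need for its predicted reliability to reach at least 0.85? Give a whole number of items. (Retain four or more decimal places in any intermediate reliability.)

r_full = 2(0.64)/(1 + 0.64) = 0.7805
n = r_tgt(1 − r_full) / [r_full(1 − r_tgt)] = 0.85 × 0.2195 / (0.7805 × 0.15) ≈ 1.5936
Items = 1.5936 × 8 ≈ 12.75 → 13

13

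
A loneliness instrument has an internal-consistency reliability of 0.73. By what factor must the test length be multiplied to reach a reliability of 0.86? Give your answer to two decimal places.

2.27

n = 0.86(1 − 0.73) / [0.73(1 − 0.86)]
n = 0.2322 / 0.1022 ≈ 2.2720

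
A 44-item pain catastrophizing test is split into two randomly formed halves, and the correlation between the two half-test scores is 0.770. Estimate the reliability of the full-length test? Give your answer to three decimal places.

0.870

Apply the Spearman-Brown correction with n = 2:
r_full = 2r_hh / (1 + r_hh) = 2 × 0.770 / (1 + 0.770)
r_full = 1.5400 / 1.7700 ≈ 0.8701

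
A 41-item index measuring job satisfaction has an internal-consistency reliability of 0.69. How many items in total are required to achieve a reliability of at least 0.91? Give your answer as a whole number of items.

Invert Spearman-Brown to solve for n:
n = r_target (1 − r_old) / [ r_old (1 − r_target) ]
n = 0.91 × (1 − 0.69) / [ 0.69 × (1 − 0.91) ]
n = 0.2821 / 0.0621 ≈ 4.5427
Items needed = n × 41 = 4.5427 × 41 ≈ 186.25 → round up to 187

187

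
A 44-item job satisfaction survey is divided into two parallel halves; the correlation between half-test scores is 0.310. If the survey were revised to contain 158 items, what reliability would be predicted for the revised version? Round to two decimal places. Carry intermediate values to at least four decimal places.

0.76

First correct the split-half correlation to full-test reliability: r_full = 2 × 0.310 / (1 + 0.310) ≈ 0.4733
Then adjust to 158 items: n = 158/44 = 3.5909
r_new = n·r_full / (1 + (n − 1)·r_full) = 1.6996 / 2.2263 ≈ 0.7634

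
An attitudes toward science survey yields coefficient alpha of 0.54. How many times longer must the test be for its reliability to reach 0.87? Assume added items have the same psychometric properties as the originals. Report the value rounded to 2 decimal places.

5.70

Spearman-Brown solved for the length factor n:
n = r*(1 − r) / [ r (1 − r*) ]
n = 0.87 × (1 − 0.54) / [ 0.54 × (1 − 0.87) ]
  = 0.4002 / 0.0702 = 5.7009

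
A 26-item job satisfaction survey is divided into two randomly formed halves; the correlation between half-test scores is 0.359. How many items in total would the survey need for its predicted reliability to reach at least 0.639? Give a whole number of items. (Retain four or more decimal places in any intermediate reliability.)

Corrected full-test reliability: r_full = 2 × 0.359 / (1 + 0.359) ≈ 0.5283
n = r_tgt(1 − r_full) / [r_full(1 − r_tgt)] = 0.639 × 0.4717 / (0.5283 × 0.361) ≈ 1.5804
Required items = 1.5804 × 26 = 41.09, so 42 items.

42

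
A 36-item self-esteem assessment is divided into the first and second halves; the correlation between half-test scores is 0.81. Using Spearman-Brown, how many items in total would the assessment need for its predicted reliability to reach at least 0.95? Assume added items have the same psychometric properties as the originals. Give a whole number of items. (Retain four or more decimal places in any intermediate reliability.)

81

Corrected full-test reliability: r_full = 2 × 0.81 / (1 + 0.81) ≈ 0.8950
n = r_tgt(1 − r_full) / [r_full(1 − r_tgt)] = 0.95 × 0.1050 / (0.8950 × 0.05) ≈ 2.2291
Items = 2.2291 × 36 ≈ 80.25 → 81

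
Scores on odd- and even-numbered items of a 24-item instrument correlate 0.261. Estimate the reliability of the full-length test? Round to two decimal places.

0.41

Apply the Spearman-Brown correction with n = 2:
r_full = 2(0.261) / (1 + 0.261)
       = 0.5220 / 1.2610 = 0.4140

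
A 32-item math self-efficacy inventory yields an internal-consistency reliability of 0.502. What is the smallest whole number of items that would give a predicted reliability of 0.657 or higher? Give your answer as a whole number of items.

61

Spearman-Brown solved for the length factor n:
n = r*(1 − r) / [ r (1 − r*) ]
n = 0.657 × (1 − 0.502) / [ 0.502 × (1 − 0.657) ]
n = 0.327186 / 0.172186 ≈ 1.9002
So the test needs 1.9002 × 32 ≈ 60.81 items; rounding up, 61.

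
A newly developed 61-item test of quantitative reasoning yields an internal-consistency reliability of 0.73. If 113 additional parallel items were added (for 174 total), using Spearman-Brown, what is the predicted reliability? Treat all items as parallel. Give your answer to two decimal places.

The new length is 174/61 = 2.8525 times the old.
Spearman-Brown: r_new = n·r / (1 + (n − 1)·r)
r_new = 2.8525·0.73 / [1 + (2.8525 − 1)·0.73]
     = 2.0823 / 2.3523 = 0.8852

0.89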